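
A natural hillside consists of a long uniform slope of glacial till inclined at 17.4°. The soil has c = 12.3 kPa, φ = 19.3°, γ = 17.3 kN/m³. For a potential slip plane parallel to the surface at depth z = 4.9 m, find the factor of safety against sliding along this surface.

FS = 1.63

For an infinite slope with a slip plane parallel to the surface (no pore pressure): FS = [c + γz cos²β tanφ] / [γz sinβ cosβ].
γz = 17.3·4.9 = 84.77 kN/m²
Numerator = 12.3 + 84.77·cos²17.4°·tan19.3° = 12.3 + 84.77·0.9106·0.3502 = 39.331 kPa
Denominator = 84.77·sin17.4°·cos17.4° = 84.77·0.2990·0.9542 = 24.190 kPa
FS = 39.331 / 24.190 = 1.626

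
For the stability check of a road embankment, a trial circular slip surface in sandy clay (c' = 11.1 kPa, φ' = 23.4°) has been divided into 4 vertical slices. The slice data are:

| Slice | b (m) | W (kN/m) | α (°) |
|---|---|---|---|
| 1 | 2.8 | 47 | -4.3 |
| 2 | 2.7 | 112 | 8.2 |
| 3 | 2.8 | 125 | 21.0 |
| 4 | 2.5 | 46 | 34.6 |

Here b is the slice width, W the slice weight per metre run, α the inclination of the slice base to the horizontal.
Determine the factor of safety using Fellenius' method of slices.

Ordinary method of slices: FS = Σ[c'·Δl_i + (W_i cosα_i)·tanφ'] / Σ W_i sinα_i, with Δl_i = b_i / cosα_i.
Slice 1: Δl = 2.8/cos(-4.3°) = 2.808 m; N'_1 = 47·cos(-4.3°) = 46.9; c'Δl = 31.17; W sinα = -3.5
Slice 2: Δl = 2.7/cos8.2° = 2.728 m; N'_2 = 112·cos8.2° = 110.9; c'Δl = 30.28; W sinα = 16.0
Slice 3: Δl = 2.8/cos21.0° = 2.999 m; N'_3 = 125·cos21.0° = 116.7; c'Δl = 33.29; W sinα = 44.8
Slice 4: Δl = 2.5/cos34.6° = 3.037 m; N'_4 = 46·cos34.6° = 37.9; c'Δl = 33.71; W sinα = 26.1
Σc'Δl = 128.5 kN/m; ΣN' = 312.3 kN/m; ΣW sinα = 83.4 kN/m
Resisting = 128.5 + 312.3·tan23.4° = 128.5 + 135.1 = 263.6 kN/m
FS = 263.6 / 83.4 = 3.162

FS = 3.16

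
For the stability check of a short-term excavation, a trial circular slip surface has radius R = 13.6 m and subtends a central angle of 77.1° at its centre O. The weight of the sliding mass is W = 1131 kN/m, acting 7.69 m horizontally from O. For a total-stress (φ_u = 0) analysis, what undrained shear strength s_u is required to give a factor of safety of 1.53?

FS = s_u·L_a·R / (W·d), so s_u = FS·W·d / (L_a·R).
Arc length L_a = R·θ = 13.6·(77.1°·π/180) = 13.6·1.3456 = 18.30 m
s_u = 1.53·1131·7.69 / (18.30·13.6) = 13307.0 / 248.89 = 53.47 kPa

s_u = 53.5 kPa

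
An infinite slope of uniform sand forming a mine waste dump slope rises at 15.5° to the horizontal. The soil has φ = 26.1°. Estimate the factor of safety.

FS = 1.77

For a dry cohesionless infinite slope the factor of safety is FS = tanφ / tanβ.
FS = tan26.1° / tan15.5° = 0.4899 / 0.2773 = 1.767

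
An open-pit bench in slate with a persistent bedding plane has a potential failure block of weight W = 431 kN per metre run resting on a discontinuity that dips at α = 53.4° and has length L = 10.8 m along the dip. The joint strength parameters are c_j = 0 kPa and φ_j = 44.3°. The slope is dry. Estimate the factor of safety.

FS = 0.72

Resolving the block weight along and normal to the plane and applying the Mohr–Coulomb strength on the joint:
N' = W cosα = 431·cos53.4° = 257.0 kN/m
Driving force T = W sinα = 431·sin53.4° = 346.0 kN/m
Resisting force R = c_j·L + N'·tanφ_j = 0·10.8 + 257.0·tan44.3° = 0.0 + 250.8 = 250.8 kN/m
FS = R / T = 250.8 / 346.0 = 0.725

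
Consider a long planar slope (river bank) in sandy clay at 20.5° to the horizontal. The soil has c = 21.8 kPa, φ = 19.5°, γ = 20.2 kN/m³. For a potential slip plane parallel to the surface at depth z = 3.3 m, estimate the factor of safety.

FS = 1.94

For an infinite slope with a slip plane parallel to the surface (no pore pressure): FS = [c + γz cos²β tanφ] / [γz sinβ cosβ].
γz = 20.2·3.3 = 66.66 kN/m²
Numerator = 21.8 + 66.66·cos²20.5°·tan19.5° = 21.8 + 66.66·0.8774·0.3541 = 42.510 kPa
Denominator = 66.66·sin20.5°·cos20.5° = 66.66·0.3502·0.9367 = 21.866 kPa
FS = 42.510 / 21.866 = 1.944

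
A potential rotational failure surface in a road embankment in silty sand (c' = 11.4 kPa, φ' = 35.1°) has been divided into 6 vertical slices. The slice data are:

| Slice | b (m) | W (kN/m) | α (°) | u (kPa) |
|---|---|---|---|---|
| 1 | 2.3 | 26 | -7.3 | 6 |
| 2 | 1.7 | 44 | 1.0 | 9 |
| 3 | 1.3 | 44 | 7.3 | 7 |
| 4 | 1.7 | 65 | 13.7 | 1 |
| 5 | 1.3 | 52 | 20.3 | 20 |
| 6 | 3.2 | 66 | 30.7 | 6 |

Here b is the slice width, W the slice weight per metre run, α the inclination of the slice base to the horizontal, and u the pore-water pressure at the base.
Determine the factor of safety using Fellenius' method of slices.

FS = 3.90

Ordinary method of slices: FS = Σ[c'·Δl_i + (W_i cosα_i − u_i·Δl_i)·tanφ'] / Σ W_i sinα_i, with Δl_i = b_i / cosα_i.
Slice 1: Δl = 2.3/cos(-7.3°) = 2.319 m; N'_1 = 26·cos(-7.3°) − 6·2.319 = 11.9; c'Δl = 26.43; W sinα = -3.3
Slice 2: Δl = 1.7/cos1.0° = 1.700 m; N'_2 = 44·cos1.0° − 9·1.700 = 28.7; c'Δl = 19.38; W sinα = 0.8
Slice 3: Δl = 1.3/cos7.3° = 1.311 m; N'_3 = 44·cos7.3° − 7·1.311 = 34.5; c'Δl = 14.94; W sinα = 5.6
Slice 4: Δl = 1.7/cos13.7° = 1.750 m; N'_4 = 65·cos13.7° − 1·1.750 = 61.4; c'Δl = 19.95; W sinα = 15.4
Slice 5: Δl = 1.3/cos20.3° = 1.386 m; N'_5 = 52·cos20.3° − 20·1.386 = 21.0; c'Δl = 15.80; W sinα = 18.0
Slice 6: Δl = 3.2/cos30.7° = 3.722 m; N'_6 = 66·cos30.7° − 6·3.722 = 34.4; c'Δl = 42.43; W sinα = 33.7
Σc'Δl = 138.9 kN/m; ΣN' = 191.9 kN/m; ΣW sinα = 70.2 kN/m
Resisting = 138.9 + 191.9·tan35.1° = 138.9 + 134.9 = 273.8 kN/m
FS = 273.8 / 70.2 = 3.901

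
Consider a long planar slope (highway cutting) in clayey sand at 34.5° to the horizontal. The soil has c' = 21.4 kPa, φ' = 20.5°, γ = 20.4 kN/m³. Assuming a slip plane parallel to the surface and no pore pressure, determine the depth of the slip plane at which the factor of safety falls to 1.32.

z = 2.90 m

Setting FS = 1.32 in FS = [c' + γz cos²β tanφ'] / [γz sinβ cosβ] and solving for z:
z = c' / [γ cosβ (FS·sinβ − cosβ·tanφ')]
  = 21.4 / [20.4·cos34.5°·(1.32·sin34.5° − cos34.5°·tan20.5°)]
  = 21.4 / [20.4·0.8241·(1.32·0.5664 − 0.8241·0.3739)]
  = 21.4 / 7.3894 = 2.896 m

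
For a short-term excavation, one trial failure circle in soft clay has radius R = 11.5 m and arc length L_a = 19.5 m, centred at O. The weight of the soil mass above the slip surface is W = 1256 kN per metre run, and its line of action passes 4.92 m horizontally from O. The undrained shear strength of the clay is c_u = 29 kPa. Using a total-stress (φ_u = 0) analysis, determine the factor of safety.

FS = 1.05

Taking moments about the centre O, the resisting moment is provided by the undrained shear strength acting along the arc:
M_R = c_u·L_a·R = 29·19.50·11.5 = 6503.2 kN·m/m
M_D = W·d = 1256·4.92 = 6179.5 kN·m/m
FS = M_R / M_D = 6503.2 / 6179.5 = 1.052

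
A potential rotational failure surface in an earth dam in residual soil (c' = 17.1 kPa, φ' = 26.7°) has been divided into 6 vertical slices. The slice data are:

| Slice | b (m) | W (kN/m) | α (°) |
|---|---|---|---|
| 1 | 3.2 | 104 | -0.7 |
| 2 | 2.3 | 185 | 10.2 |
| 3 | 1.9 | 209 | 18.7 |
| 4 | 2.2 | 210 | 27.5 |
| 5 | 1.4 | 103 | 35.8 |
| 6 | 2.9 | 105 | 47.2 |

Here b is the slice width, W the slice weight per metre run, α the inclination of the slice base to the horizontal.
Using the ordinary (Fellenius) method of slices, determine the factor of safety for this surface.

Ordinary method of slices: FS = Σ[c'·Δl_i + (W_i cosα_i)·tanφ'] / Σ W_i sinα_i, with Δl_i = b_i / cosα_i.
Slice 1: Δl = 3.2/cos(-0.7°) = 3.200 m; N'_1 = 104·cos(-0.7°) = 104.0; c'Δl = 54.72; W sinα = -1.3
Slice 2: Δl = 2.3/cos10.2° = 2.337 m; N'_2 = 185·cos10.2° = 182.1; c'Δl = 39.96; W sinα = 32.8
Slice 3: Δl = 1.9/cos18.7° = 2.006 m; N'_3 = 209·cos18.7° = 198.0; c'Δl = 34.30; W sinα = 67.0
Slice 4: Δl = 2.2/cos27.5° = 2.480 m; N'_4 = 210·cos27.5° = 186.3; c'Δl = 42.41; W sinα = 97.0
Slice 5: Δl = 1.4/cos35.8° = 1.726 m; N'_5 = 103·cos35.8° = 83.5; c'Δl = 29.52; W sinα = 60.3
Slice 6: Δl = 2.9/cos47.2° = 4.268 m; N'_6 = 105·cos47.2° = 71.3; c'Δl = 72.99; W sinα = 77.0
Σc'Δl = 273.9 kN/m; ΣN' = 825.2 kN/m; ΣW sinα = 332.8 kN/m
Resisting = 273.9 + 825.2·tan26.7° = 273.9 + 415.0 = 688.9 kN/m
FS = 688.9 / 332.8 = 2.070

FS = 2.07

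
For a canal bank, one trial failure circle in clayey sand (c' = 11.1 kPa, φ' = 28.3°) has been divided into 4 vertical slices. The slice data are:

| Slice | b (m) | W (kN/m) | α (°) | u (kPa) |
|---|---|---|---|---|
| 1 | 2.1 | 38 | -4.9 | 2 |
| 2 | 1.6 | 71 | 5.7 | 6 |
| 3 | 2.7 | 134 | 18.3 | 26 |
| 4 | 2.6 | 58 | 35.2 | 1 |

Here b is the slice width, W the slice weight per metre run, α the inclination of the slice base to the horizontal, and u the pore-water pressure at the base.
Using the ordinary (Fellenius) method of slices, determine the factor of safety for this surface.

Ordinary method of slices: FS = Σ[c'·Δl_i + (W_i cosα_i − u_i·Δl_i)·tanφ'] / Σ W_i sinα_i, with Δl_i = b_i / cosα_i.
Slice 1: Δl = 2.1/cos(-4.9°) = 2.108 m; N'_1 = 38·cos(-4.9°) − 2·2.108 = 33.6; c'Δl = 23.40; W sinα = -3.2
Slice 2: Δl = 1.6/cos5.7° = 1.608 m; N'_2 = 71·cos5.7° − 6·1.608 = 61.0; c'Δl = 17.85; W sinα = 7.1
Slice 3: Δl = 2.7/cos18.3° = 2.844 m; N'_3 = 134·cos18.3° − 26·2.844 = 53.3; c'Δl = 31.57; W sinα = 42.1
Slice 4: Δl = 2.6/cos35.2° = 3.182 m; N'_4 = 58·cos35.2° − 1·3.182 = 44.2; c'Δl = 35.32; W sinα = 33.4
Σc'Δl = 108.1 kN/m; ΣN' = 192.1 kN/m; ΣW sinα = 79.3 kN/m
Resisting = 108.1 + 192.1·tan28.3° = 108.1 + 103.5 = 211.6 kN/m
FS = 211.6 / 79.3 = 2.668

FS = 2.67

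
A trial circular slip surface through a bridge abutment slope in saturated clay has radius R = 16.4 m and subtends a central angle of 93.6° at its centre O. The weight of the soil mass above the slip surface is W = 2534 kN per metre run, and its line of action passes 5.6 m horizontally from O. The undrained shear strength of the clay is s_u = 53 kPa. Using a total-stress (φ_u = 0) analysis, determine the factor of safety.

FS = 1.64

Taking moments about the centre O, the resisting moment is provided by the undrained shear strength acting along the arc:
Arc length L_a = R·θ = 16.4·(93.6°·π/180) = 16.4·1.6336 = 26.79 m
M_R = s_u·L_a·R = 53·26.79·16.4 = 23287.2 kN·m/m
M_D = W·d = 2534·5.6 = 14190.4 kN·m/m
FS = M_R / M_D = 23287.2 / 14190.4 = 1.641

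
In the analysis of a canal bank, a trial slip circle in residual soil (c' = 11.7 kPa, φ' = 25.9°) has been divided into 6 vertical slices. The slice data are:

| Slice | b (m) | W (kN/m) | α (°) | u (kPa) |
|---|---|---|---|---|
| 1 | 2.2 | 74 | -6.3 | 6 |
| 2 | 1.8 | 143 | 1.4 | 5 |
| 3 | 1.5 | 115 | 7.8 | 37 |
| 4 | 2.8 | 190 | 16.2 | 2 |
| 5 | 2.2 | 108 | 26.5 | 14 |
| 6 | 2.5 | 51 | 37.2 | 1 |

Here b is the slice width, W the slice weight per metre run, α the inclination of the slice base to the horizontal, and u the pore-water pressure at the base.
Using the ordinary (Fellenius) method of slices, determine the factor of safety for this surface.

FS = 2.94

Ordinary method of slices: FS = Σ[c'·Δl_i + (W_i cosα_i − u_i·Δl_i)·tanφ'] / Σ W_i sinα_i, with Δl_i = b_i / cosα_i.
Slice 1: Δl = 2.2/cos(-6.3°) = 2.213 m; N'_1 = 74·cos(-6.3°) − 6·2.213 = 60.3; c'Δl = 25.90; W sinα = -8.1
Slice 2: Δl = 1.8/cos1.4° = 1.801 m; N'_2 = 143·cos1.4° − 5·1.801 = 134.0; c'Δl = 21.07; W sinα = 3.5
Slice 3: Δl = 1.5/cos7.8° = 1.514 m; N'_3 = 115·cos7.8° − 37·1.514 = 57.9; c'Δl = 17.71; W sinα = 15.6
Slice 4: Δl = 2.8/cos16.2° = 2.916 m; N'_4 = 190·cos16.2° − 2·2.916 = 176.6; c'Δl = 34.11; W sinα = 53.0
Slice 5: Δl = 2.2/cos26.5° = 2.458 m; N'_5 = 108·cos26.5° − 14·2.458 = 62.2; c'Δl = 28.76; W sinα = 48.2
Slice 6: Δl = 2.5/cos37.2° = 3.139 m; N'_6 = 51·cos37.2° − 1·3.139 = 37.5; c'Δl = 36.72; W sinα = 30.8
Σc'Δl = 164.3 kN/m; ΣN' = 528.5 kN/m; ΣW sinα = 143.0 kN/m
Resisting = 164.3 + 528.5·tan25.9° = 164.3 + 256.6 = 420.9 kN/m
FS = 420.9 / 143.0 = 2.943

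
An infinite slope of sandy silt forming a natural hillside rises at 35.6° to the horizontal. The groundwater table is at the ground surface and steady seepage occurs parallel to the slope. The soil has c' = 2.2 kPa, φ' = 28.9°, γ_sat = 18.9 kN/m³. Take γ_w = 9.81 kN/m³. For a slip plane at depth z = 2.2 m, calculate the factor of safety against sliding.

With seepage parallel to the slope and the water table at the surface, the effective normal stress on the slip plane uses the buoyant unit weight γ' = γ_sat − γ_w while the driving shear stress uses γ_sat:
FS = [c' + γ' z cos²β tanφ'] / [γ_sat z sinβ cosβ]
γ' = 18.9 − 9.81 = 9.09 kN/m³
Numerator = 2.2 + 9.09·2.2·cos²35.6°·tan28.9° = 2.2 + 9.09·2.2·0.6611·0.5520 = 9.499 kPa
Denominator = 18.9·2.2·sin35.6°·cos35.6° = 18.9·2.2·0.5821·0.8131 = 19.681 kPa
FS = 9.499 / 19.681 = 0.483

FS = 0.48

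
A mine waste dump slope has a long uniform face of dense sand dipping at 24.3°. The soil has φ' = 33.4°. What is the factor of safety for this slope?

FS = 1.46

For a dry cohesionless infinite slope the factor of safety is FS = tanφ' / tanβ.
FS = tan33.4° / tan24.3° = 0.6594 / 0.4515 = 1.460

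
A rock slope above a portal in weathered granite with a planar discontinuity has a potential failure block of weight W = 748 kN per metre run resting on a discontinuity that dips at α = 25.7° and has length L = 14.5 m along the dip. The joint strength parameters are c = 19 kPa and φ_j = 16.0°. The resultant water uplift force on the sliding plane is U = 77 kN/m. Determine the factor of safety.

FS = 1.38

Resolving the block weight along and normal to the plane and applying the Mohr–Coulomb strength on the joint:
N' = W cosα − U = 748·cos25.7° − 77 = 597.0 kN/m
Driving force T = W sinα = 748·sin25.7° = 324.4 kN/m
Resisting force R = c·L + N'·tanφ_j = 19·14.5 + 597.0·tan16.0° = 275.5 + 171.2 = 446.7 kN/m
FS = R / T = 446.7 / 324.4 = 1.377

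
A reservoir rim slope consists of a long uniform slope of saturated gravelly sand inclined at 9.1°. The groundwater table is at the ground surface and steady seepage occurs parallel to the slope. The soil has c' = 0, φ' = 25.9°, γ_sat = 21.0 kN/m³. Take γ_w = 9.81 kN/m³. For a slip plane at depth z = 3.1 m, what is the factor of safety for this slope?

With seepage parallel to the slope and the water table at the surface, the effective normal stress on the slip plane uses the buoyant unit weight γ' = γ_sat − γ_w while the driving shear stress uses γ_sat:
FS = [c' + γ' z cos²β tanφ'] / [γ_sat z sinβ cosβ]
(For c' = 0 this reduces to FS = (γ'/γ_sat)·tanφ'/tanβ.)
γ' = 21.0 − 9.81 = 11.19 kN/m³
Numerator = 0.0 + 11.19·3.1·cos²9.1°·tan25.9° = 0.0 + 11.19·3.1·0.9750·0.4856 = 16.423 kPa
Denominator = 21.0·3.1·sin9.1°·cos9.1° = 21.0·3.1·0.1582·0.9874 = 10.167 kPa
FS = 16.423 / 10.167 = 1.615

FS = 1.62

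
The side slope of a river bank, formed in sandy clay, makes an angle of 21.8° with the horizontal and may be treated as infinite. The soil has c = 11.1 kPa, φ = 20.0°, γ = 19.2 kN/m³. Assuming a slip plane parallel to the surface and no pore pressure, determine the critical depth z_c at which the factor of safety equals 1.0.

z_c = 18.63 m

Setting FS = 1.00 in FS = [c + γz cos²β tanφ] / [γz sinβ cosβ] and solving for z:
z = c / [γ cosβ (FS·sinβ − cosβ·tanφ)]
  = 11.1 / [19.2·cos21.8°·(1.00·sin21.8° − cos21.8°·tan20.0°)]
  = 11.1 / [19.2·0.9285·(1.00·0.3714 − 0.9285·0.3640)]
  = 11.1 / 0.5959 = 18.627 m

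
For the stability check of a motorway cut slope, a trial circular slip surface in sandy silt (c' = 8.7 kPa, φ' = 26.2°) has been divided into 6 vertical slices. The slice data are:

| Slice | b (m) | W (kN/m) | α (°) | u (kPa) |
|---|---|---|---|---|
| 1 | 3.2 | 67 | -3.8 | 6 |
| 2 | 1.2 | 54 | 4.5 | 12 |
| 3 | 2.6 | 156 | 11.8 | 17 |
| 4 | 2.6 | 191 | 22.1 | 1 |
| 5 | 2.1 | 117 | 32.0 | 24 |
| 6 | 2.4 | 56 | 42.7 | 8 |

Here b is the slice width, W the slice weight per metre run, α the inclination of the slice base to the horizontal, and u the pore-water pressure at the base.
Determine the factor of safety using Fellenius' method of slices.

Ordinary method of slices: FS = Σ[c'·Δl_i + (W_i cosα_i − u_i·Δl_i)·tanφ'] / Σ W_i sinα_i, with Δl_i = b_i / cosα_i.
Slice 1: Δl = 3.2/cos(-3.8°) = 3.207 m; N'_1 = 67·cos(-3.8°) − 6·3.207 = 47.6; c'Δl = 27.90; W sinα = -4.4
Slice 2: Δl = 1.2/cos4.5° = 1.204 m; N'_2 = 54·cos4.5° − 12·1.204 = 39.4; c'Δl = 10.47; W sinα = 4.2
Slice 3: Δl = 2.6/cos11.8° = 2.656 m; N'_3 = 156·cos11.8° − 17·2.656 = 107.5; c'Δl = 23.11; W sinα = 31.9
Slice 4: Δl = 2.6/cos22.1° = 2.806 m; N'_4 = 191·cos22.1° − 1·2.806 = 174.2; c'Δl = 24.41; W sinα = 71.9
Slice 5: Δl = 2.1/cos32.0° = 2.476 m; N'_5 = 117·cos32.0° − 24·2.476 = 39.8; c'Δl = 21.54; W sinα = 62.0
Slice 6: Δl = 2.4/cos42.7° = 3.266 m; N'_6 = 56·cos42.7° − 8·3.266 = 15.0; c'Δl = 28.41; W sinα = 38.0
Σc'Δl = 135.9 kN/m; ΣN' = 423.5 kN/m; ΣW sinα = 203.5 kN/m
Resisting = 135.9 + 423.5·tan26.2° = 135.9 + 208.4 = 344.3 kN/m
FS = 344.3 / 203.5 = 1.691

FS = 1.69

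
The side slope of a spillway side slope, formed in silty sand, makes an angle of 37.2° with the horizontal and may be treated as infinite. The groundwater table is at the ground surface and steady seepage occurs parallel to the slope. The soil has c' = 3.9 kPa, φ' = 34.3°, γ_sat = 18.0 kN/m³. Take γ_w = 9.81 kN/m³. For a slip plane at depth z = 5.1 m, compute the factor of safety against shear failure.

FS = 0.50

With seepage parallel to the slope and the water table at the surface, the effective normal stress on the slip plane uses the buoyant unit weight γ' = γ_sat − γ_w while the driving shear stress uses γ_sat:
FS = [c' + γ' z cos²β tanφ'] / [γ_sat z sinβ cosβ]
γ' = 18.0 − 9.81 = 8.19 kN/m³
Numerator = 3.9 + 8.19·5.1·cos²37.2°·tan34.3° = 3.9 + 8.19·5.1·0.6345·0.6822 = 21.978 kPa
Denominator = 18.0·5.1·sin37.2°·cos37.2° = 18.0·5.1·0.6046·0.7965 = 44.209 kPa
FS = 21.978 / 44.209 = 0.497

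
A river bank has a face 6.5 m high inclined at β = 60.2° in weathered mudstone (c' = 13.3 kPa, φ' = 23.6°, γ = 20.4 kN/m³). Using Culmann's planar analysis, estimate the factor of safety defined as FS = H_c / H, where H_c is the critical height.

FS = 1.62

H_c = (4c'/γ) · sinβ cosφ' / [1 − cos(β − φ')]
    = (4·13.3/20.4) · sin60.2°·cos23.6° / [1 − cos36.6°]
    = 2.608 · 0.7952 / 0.1972 = 10.52 m
FS = H_c / H = 10.52 / 6.5 = 1.618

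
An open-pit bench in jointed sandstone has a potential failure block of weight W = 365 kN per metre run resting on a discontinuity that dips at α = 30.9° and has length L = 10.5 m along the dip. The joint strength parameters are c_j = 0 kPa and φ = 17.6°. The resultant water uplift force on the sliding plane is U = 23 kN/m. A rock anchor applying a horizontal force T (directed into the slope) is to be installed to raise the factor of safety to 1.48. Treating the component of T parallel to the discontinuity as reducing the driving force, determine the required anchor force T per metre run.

T = 129 kN/m

Resolving forces along and normal to the sliding plane, with the horizontal anchor force T adding T·sinα to the effective normal force and T·cosα acting up the plane against the driving force:
FS = [c_jL + (W cosα − U + T sinα) tanφ] / [W sinα − T cosα]
Without the anchor: N' = 290.2 kN/m, driving T_d = 187.4 kN/m, resisting R = 0·10.5 + 290.2·tan17.6° = 92.1 kN/m, FS = 0.49.
Setting FS = 1.48 and solving for T:
1.48·(187.4 − T cos30.9°) = 92.1 + T sin30.9°·tan17.6°
T·(sin30.9°·tan17.6° + 1.48·cos30.9°) = 1.48·187.4 − 92.1
T·(0.5135·0.3172 + 1.48·0.8581) = 277.4 − 92.1 = 185.4
T·1.4328 = 185.4
T = 129.4 kN/m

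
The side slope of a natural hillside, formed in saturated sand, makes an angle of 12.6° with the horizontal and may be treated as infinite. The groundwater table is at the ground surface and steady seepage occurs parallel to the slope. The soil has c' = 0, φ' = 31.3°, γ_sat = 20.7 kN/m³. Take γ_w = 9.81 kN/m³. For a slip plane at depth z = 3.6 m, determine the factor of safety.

With seepage parallel to the slope and the water table at the surface, the effective normal stress on the slip plane uses the buoyant unit weight γ' = γ_sat − γ_w while the driving shear stress uses γ_sat:
FS = [c' + γ' z cos²β tanφ'] / [γ_sat z sinβ cosβ]
(For c' = 0 this reduces to FS = (γ'/γ_sat)·tanφ'/tanβ.)
γ' = 20.7 − 9.81 = 10.89 kN/m³
Numerator = 0.0 + 10.89·3.6·cos²12.6°·tan31.3° = 0.0 + 10.89·3.6·0.9524·0.6080 = 22.702 kPa
Denominator = 20.7·3.6·sin12.6°·cos12.6° = 20.7·3.6·0.2181·0.9759 = 15.865 kPa
FS = 22.702 / 15.865 = 1.431

FS = 1.43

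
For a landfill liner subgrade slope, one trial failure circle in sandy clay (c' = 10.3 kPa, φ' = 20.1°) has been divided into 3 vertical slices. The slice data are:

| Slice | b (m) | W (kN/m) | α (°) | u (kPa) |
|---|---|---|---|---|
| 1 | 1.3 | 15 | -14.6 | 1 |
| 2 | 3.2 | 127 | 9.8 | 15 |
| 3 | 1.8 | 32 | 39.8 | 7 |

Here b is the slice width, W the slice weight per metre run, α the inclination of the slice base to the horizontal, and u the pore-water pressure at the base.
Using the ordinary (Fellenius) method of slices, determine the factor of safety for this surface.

FS = 2.80

Ordinary method of slices: FS = Σ[c'·Δl_i + (W_i cosα_i − u_i·Δl_i)·tanφ'] / Σ W_i sinα_i, with Δl_i = b_i / cosα_i.
Slice 1: Δl = 1.3/cos(-14.6°) = 1.343 m; N'_1 = 15·cos(-14.6°) − 1·1.343 = 13.2; c'Δl = 13.84; W sinα = -3.8
Slice 2: Δl = 3.2/cos9.8° = 3.247 m; N'_2 = 127·cos9.8° − 15·3.247 = 76.4; c'Δl = 33.45; W sinα = 21.6
Slice 3: Δl = 1.8/cos39.8° = 2.343 m; N'_3 = 32·cos39.8° − 7·2.343 = 8.2; c'Δl = 24.13; W sinα = 20.5
Σc'Δl = 71.4 kN/m; ΣN' = 97.8 kN/m; ΣW sinα = 38.3 kN/m
Resisting = 71.4 + 97.8·tan20.1° = 71.4 + 35.8 = 107.2 kN/m
FS = 107.2 / 38.3 = 2.798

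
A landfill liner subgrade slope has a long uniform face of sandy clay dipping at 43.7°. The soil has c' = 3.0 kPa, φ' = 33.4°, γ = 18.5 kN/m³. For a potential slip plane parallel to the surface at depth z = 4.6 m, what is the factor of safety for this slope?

FS = 0.76

For an infinite slope with a slip plane parallel to the surface (no pore pressure): FS = [c' + γz cos²β tanφ'] / [γz sinβ cosβ].
γz = 18.5·4.6 = 85.10 kN/m²
Numerator = 3.0 + 85.10·cos²43.7°·tan33.4° = 3.0 + 85.10·0.5227·0.6594 = 32.329 kPa
Denominator = 85.10·sin43.7°·cos43.7° = 85.10·0.6909·0.7230 = 42.506 kPa
FS = 32.329 / 42.506 = 0.761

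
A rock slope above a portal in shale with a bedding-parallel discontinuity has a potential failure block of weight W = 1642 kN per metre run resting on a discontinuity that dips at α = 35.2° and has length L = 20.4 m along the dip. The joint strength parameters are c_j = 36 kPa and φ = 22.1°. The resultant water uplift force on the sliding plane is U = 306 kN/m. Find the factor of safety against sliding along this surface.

FS = 1.22

Resolving the block weight along and normal to the plane and applying the Mohr–Coulomb strength on the joint:
N' = W cosα − U = 1642·cos35.2° − 306 = 1035.8 kN/m
Driving force T = W sinα = 1642·sin35.2° = 946.5 kN/m
Resisting force R = c_j·L + N'·tanφ = 36·20.4 + 1035.8·tan22.1° = 734.4 + 420.6 = 1155.0 kN/m
FS = R / T = 1155.0 / 946.5 = 1.220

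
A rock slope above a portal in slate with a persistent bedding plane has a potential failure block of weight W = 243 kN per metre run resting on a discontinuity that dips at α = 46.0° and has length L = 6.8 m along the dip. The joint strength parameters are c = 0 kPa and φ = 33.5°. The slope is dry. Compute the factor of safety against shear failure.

Resolving the block weight along and normal to the plane and applying the Mohr–Coulomb strength on the joint:
N' = W cosα = 243·cos46.0° = 168.8 kN/m
Driving force T = W sinα = 243·sin46.0° = 174.8 kN/m
Resisting force R = c·L + N'·tanφ = 0·6.8 + 168.8·tan33.5° = 0.0 + 111.7 = 111.7 kN/m
FS = R / T = 111.7 / 174.8 = 0.639

FS = 0.64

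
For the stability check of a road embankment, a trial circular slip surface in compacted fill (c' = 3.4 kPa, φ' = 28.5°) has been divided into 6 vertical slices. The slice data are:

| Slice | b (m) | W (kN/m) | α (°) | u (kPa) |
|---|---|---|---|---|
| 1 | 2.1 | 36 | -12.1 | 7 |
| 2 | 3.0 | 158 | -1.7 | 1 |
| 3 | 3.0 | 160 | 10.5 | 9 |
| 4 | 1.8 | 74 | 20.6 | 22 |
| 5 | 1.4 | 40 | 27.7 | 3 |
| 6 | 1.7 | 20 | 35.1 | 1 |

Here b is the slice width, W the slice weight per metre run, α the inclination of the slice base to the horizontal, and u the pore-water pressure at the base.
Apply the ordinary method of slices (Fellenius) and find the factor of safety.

Ordinary method of slices: FS = Σ[c'·Δl_i + (W_i cosα_i − u_i·Δl_i)·tanφ'] / Σ W_i sinα_i, with Δl_i = b_i / cosα_i.
Slice 1: Δl = 2.1/cos(-12.1°) = 2.148 m; N'_1 = 36·cos(-12.1°) − 7·2.148 = 20.2; c'Δl = 7.30; W sinα = -7.5
Slice 2: Δl = 3.0/cos(-1.7°) = 3.001 m; N'_2 = 158·cos(-1.7°) − 1·3.001 = 154.9; c'Δl = 10.20; W sinα = -4.7
Slice 3: Δl = 3.0/cos10.5° = 3.051 m; N'_3 = 160·cos10.5° − 9·3.051 = 129.9; c'Δl = 10.37; W sinα = 29.2
Slice 4: Δl = 1.8/cos20.6° = 1.923 m; N'_4 = 74·cos20.6° − 22·1.923 = 27.0; c'Δl = 6.54; W sinα = 26.0
Slice 5: Δl = 1.4/cos27.7° = 1.581 m; N'_5 = 40·cos27.7° − 3·1.581 = 30.7; c'Δl = 5.38; W sinα = 18.6
Slice 6: Δl = 1.7/cos35.1° = 2.078 m; N'_6 = 20·cos35.1° − 1·2.078 = 14.3; c'Δl = 7.06; W sinα = 11.5
Σc'Δl = 46.9 kN/m; ΣN' = 376.9 kN/m; ΣW sinα = 73.1 kN/m
Resisting = 46.9 + 376.9·tan28.5° = 46.9 + 204.6 = 251.5 kN/m
FS = 251.5 / 73.1 = 3.442

FS = 3.44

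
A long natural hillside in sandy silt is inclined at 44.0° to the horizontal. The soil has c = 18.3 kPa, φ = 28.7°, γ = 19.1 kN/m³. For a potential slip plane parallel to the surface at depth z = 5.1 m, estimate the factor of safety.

FS = 0.94

For an infinite slope with a slip plane parallel to the surface (no pore pressure): FS = [c + γz cos²β tanφ] / [γz sinβ cosβ].
γz = 19.1·5.1 = 97.41 kN/m²
Numerator = 18.3 + 97.41·cos²44.0°·tan28.7° = 18.3 + 97.41·0.5174·0.5475 = 45.896 kPa
Denominator = 97.41·sin44.0°·cos44.0° = 97.41·0.6947·0.7193 = 48.675 kPa
FS = 45.896 / 48.675 = 0.943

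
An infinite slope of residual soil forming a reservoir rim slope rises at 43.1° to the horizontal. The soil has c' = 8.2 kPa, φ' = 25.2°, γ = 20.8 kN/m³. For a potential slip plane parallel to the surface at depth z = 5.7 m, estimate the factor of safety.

For an infinite slope with a slip plane parallel to the surface (no pore pressure): FS = [c' + γz cos²β tanφ'] / [γz sinβ cosβ].
γz = 20.8·5.7 = 118.56 kN/m²
Numerator = 8.2 + 118.56·cos²43.1°·tan25.2° = 8.2 + 118.56·0.5331·0.4706 = 37.944 kPa
Denominator = 118.56·sin43.1°·cos43.1° = 118.56·0.6833·0.7302 = 59.150 kPa
FS = 37.944 / 59.150 = 0.641

FS = 0.64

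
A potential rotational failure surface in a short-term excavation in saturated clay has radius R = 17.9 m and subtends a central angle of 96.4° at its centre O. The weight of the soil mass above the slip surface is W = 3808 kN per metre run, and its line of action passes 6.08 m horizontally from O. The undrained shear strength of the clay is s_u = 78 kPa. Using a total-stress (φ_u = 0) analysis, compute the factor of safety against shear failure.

Taking moments about the centre O, the resisting moment is provided by the undrained shear strength acting along the arc:
Arc length L_a = R·θ = 17.9·(96.4°·π/180) = 17.9·1.6825 = 30.12 m
M_R = s_u·L_a·R = 78·30.12·17.9 = 42048.9 kN·m/m
M_D = W·d = 3808·6.08 = 23152.6 kN·m/m
FS = M_R / M_D = 42048.9 / 23152.6 = 1.816

FS = 1.82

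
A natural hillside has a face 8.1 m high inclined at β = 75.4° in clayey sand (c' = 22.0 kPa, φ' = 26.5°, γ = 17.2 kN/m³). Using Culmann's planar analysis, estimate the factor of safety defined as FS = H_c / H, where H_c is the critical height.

FS = 1.60

H_c = (4c'/γ) · sinβ cosφ' / [1 − cos(β − φ')]
    = (4·22.0/17.2) · sin75.4°·cos26.5° / [1 − cos48.9°]
    = 5.116 · 0.8660 / 0.3426 = 12.93 m
FS = H_c / H = 12.93 / 8.1 = 1.597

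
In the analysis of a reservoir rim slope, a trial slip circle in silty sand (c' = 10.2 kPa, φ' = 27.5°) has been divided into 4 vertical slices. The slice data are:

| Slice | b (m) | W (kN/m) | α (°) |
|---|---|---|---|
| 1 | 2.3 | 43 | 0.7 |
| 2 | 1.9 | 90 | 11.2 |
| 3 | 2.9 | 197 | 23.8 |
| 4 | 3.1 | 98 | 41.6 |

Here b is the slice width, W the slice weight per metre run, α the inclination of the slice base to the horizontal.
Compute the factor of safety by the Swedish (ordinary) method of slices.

FS = 1.96

Ordinary method of slices: FS = Σ[c'·Δl_i + (W_i cosα_i)·tanφ'] / Σ W_i sinα_i, with Δl_i = b_i / cosα_i.
Slice 1: Δl = 2.3/cos0.7° = 2.300 m; N'_1 = 43·cos0.7° = 43.0; c'Δl = 23.46; W sinα = 0.5
Slice 2: Δl = 1.9/cos11.2° = 1.937 m; N'_2 = 90·cos11.2° = 88.3; c'Δl = 19.76; W sinα = 17.5
Slice 3: Δl = 2.9/cos23.8° = 3.170 m; N'_3 = 197·cos23.8° = 180.2; c'Δl = 32.33; W sinα = 79.5
Slice 4: Δl = 3.1/cos41.6° = 4.146 m; N'_4 = 98·cos41.6° = 73.3; c'Δl = 42.28; W sinα = 65.1
Σc'Δl = 117.8 kN/m; ΣN' = 384.8 kN/m; ΣW sinα = 162.6 kN/m
Resisting = 117.8 + 384.8·tan27.5° = 117.8 + 200.3 = 318.2 kN/m
FS = 318.2 / 162.6 = 1.957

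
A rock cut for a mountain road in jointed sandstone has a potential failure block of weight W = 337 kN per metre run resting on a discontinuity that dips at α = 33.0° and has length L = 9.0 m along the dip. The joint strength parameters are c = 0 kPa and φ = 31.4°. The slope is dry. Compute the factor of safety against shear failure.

FS = 0.94

Resolving the block weight along and normal to the plane and applying the Mohr–Coulomb strength on the joint:
N' = W cosα = 337·cos33.0° = 282.6 kN/m
Driving force T = W sinα = 337·sin33.0° = 183.5 kN/m
Resisting force R = c·L + N'·tanφ = 0·9.0 + 282.6·tan31.4° = 0.0 + 172.5 = 172.5 kN/m
FS = R / T = 172.5 / 183.5 = 0.940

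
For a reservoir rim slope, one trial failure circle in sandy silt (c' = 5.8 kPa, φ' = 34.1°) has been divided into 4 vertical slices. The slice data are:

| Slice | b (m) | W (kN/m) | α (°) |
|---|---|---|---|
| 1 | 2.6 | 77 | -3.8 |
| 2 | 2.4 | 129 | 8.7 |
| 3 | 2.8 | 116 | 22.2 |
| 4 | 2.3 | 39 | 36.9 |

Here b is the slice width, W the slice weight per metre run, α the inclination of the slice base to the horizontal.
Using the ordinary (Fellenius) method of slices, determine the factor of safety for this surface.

FS = 3.62

Ordinary method of slices: FS = Σ[c'·Δl_i + (W_i cosα_i)·tanφ'] / Σ W_i sinα_i, with Δl_i = b_i / cosα_i.
Slice 1: Δl = 2.6/cos(-3.8°) = 2.606 m; N'_1 = 77·cos(-3.8°) = 76.8; c'Δl = 15.11; W sinα = -5.1
Slice 2: Δl = 2.4/cos8.7° = 2.428 m; N'_2 = 129·cos8.7° = 127.5; c'Δl = 14.08; W sinα = 19.5
Slice 3: Δl = 2.8/cos22.2° = 3.024 m; N'_3 = 116·cos22.2° = 107.4; c'Δl = 17.54; W sinα = 43.8
Slice 4: Δl = 2.3/cos36.9° = 2.876 m; N'_4 = 39·cos36.9° = 31.2; c'Δl = 16.68; W sinα = 23.4
Σc'Δl = 63.4 kN/m; ΣN' = 342.9 kN/m; ΣW sinα = 81.7 kN/m
Resisting = 63.4 + 342.9·tan34.1° = 63.4 + 232.2 = 295.6 kN/m
FS = 295.6 / 81.7 = 3.620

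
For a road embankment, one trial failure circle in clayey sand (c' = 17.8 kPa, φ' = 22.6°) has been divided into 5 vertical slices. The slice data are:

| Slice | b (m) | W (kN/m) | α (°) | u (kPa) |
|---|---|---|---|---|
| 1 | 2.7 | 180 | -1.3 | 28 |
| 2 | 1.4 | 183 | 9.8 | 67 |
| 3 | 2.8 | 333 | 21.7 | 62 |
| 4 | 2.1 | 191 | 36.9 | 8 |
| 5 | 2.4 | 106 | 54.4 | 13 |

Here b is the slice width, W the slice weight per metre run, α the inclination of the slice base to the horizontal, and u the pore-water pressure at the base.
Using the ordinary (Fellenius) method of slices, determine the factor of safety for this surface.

FS = 1.24

Ordinary method of slices: FS = Σ[c'·Δl_i + (W_i cosα_i − u_i·Δl_i)·tanφ'] / Σ W_i sinα_i, with Δl_i = b_i / cosα_i.
Slice 1: Δl = 2.7/cos(-1.3°) = 2.701 m; N'_1 = 180·cos(-1.3°) − 28·2.701 = 104.3; c'Δl = 48.07; W sinα = -4.1
Slice 2: Δl = 1.4/cos9.8° = 1.421 m; N'_2 = 183·cos9.8° − 67·1.421 = 85.1; c'Δl = 25.29; W sinα = 31.1
Slice 3: Δl = 2.8/cos21.7° = 3.014 m; N'_3 = 333·cos21.7° − 62·3.014 = 122.6; c'Δl = 53.64; W sinα = 123.1
Slice 4: Δl = 2.1/cos36.9° = 2.626 m; N'_4 = 191·cos36.9° − 8·2.626 = 131.7; c'Δl = 46.74; W sinα = 114.7
Slice 5: Δl = 2.4/cos54.4° = 4.123 m; N'_5 = 106·cos54.4° − 13·4.123 = 8.1; c'Δl = 73.39; W sinα = 86.2
Σc'Δl = 247.1 kN/m; ΣN' = 451.9 kN/m; ΣW sinα = 351.1 kN/m
Resisting = 247.1 + 451.9·tan22.6° = 247.1 + 188.1 = 435.2 kN/m
FS = 435.2 / 351.1 = 1.240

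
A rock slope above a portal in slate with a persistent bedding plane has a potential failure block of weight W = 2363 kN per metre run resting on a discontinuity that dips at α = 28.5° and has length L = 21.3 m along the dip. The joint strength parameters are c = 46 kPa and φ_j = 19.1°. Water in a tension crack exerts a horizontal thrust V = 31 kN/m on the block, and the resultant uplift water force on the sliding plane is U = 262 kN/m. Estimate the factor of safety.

Resolving the block weight along and normal to the plane and applying the Mohr–Coulomb strength on the joint:
N' = W cosα − U − V sinα = 2363·cos28.5° − 262 − 31·sin28.5° = 1799.9 kN/m
Driving force T = W sinα + V cosα = 2363·sin28.5° + 31·cos28.5° = 1154.8 kN/m
Resisting force R = c·L + N'·tanφ_j = 46·21.3 + 1799.9·tan19.1° = 979.8 + 623.3 = 1603.1 kN/m
FS = R / T = 1603.1 / 1154.8 = 1.388

FS = 1.39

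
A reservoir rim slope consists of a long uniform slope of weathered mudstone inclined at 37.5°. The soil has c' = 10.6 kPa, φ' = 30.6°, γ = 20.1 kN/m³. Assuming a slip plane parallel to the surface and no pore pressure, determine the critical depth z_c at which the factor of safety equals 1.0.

z_c = 4.76 m

Setting FS = 1.00 in FS = [c' + γz cos²β tanφ'] / [γz sinβ cosβ] and solving for z:
z = c' / [γ cosβ (FS·sinβ − cosβ·tanφ')]
  = 10.6 / [20.1·cos37.5°·(1.00·sin37.5° − cos37.5°·tan30.6°)]
  = 10.6 / [20.1·0.7934·(1.00·0.6088 − 0.7934·0.5914)]
  = 10.6 / 2.2257 = 4.763 m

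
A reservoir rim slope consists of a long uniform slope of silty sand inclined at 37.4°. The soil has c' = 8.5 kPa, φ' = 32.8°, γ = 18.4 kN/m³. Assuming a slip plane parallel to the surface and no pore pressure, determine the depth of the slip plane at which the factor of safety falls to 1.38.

z = 1.78 m

Setting FS = 1.38 in FS = [c' + γz cos²β tanφ'] / [γz sinβ cosβ] and solving for z:
z = c' / [γ cosβ (FS·sinβ − cosβ·tanφ')]
  = 8.5 / [18.4·cos37.4°·(1.38·sin37.4° − cos37.4°·tan32.8°)]
  = 8.5 / [18.4·0.7944·(1.38·0.6074 − 0.7944·0.6445)]
  = 8.5 / 4.7683 = 1.783 m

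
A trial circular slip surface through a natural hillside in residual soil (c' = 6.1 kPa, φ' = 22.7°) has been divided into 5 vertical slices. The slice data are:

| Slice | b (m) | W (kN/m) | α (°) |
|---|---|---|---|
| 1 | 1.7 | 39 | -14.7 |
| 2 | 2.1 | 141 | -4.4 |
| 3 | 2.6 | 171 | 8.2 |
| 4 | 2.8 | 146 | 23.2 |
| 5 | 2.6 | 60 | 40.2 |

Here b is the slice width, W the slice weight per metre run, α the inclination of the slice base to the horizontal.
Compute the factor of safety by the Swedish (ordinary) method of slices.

Ordinary method of slices: FS = Σ[c'·Δl_i + (W_i cosα_i)·tanφ'] / Σ W_i sinα_i, with Δl_i = b_i / cosα_i.
Slice 1: Δl = 1.7/cos(-14.7°) = 1.758 m; N'_1 = 39·cos(-14.7°) = 37.7; c'Δl = 10.72; W sinα = -9.9
Slice 2: Δl = 2.1/cos(-4.4°) = 2.106 m; N'_2 = 141·cos(-4.4°) = 140.6; c'Δl = 12.85; W sinα = -10.8
Slice 3: Δl = 2.6/cos8.2° = 2.627 m; N'_3 = 171·cos8.2° = 169.3; c'Δl = 16.02; W sinα = 24.4
Slice 4: Δl = 2.8/cos23.2° = 3.046 m; N'_4 = 146·cos23.2° = 134.2; c'Δl = 18.58; W sinα = 57.5
Slice 5: Δl = 2.6/cos40.2° = 3.404 m; N'_5 = 60·cos40.2° = 45.8; c'Δl = 20.76; W sinα = 38.7
Σc'Δl = 78.9 kN/m; ΣN' = 527.6 kN/m; ΣW sinα = 99.9 kN/m
Resisting = 78.9 + 527.6·tan22.7° = 78.9 + 220.7 = 299.6 kN/m
FS = 299.6 / 99.9 = 2.999

FS = 3.00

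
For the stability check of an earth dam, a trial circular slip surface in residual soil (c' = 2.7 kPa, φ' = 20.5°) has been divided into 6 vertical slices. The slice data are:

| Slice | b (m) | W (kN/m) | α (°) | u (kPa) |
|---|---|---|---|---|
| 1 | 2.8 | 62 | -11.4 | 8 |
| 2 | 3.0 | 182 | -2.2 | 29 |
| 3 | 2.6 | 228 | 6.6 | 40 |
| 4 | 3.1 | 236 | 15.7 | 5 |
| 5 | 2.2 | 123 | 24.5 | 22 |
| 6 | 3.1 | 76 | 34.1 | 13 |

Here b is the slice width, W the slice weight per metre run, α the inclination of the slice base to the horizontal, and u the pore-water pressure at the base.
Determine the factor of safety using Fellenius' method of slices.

FS = 1.52

Ordinary method of slices: FS = Σ[c'·Δl_i + (W_i cosα_i − u_i·Δl_i)·tanφ'] / Σ W_i sinα_i, with Δl_i = b_i / cosα_i.
Slice 1: Δl = 2.8/cos(-11.4°) = 2.856 m; N'_1 = 62·cos(-11.4°) − 8·2.856 = 37.9; c'Δl = 7.71; W sinα = -12.3
Slice 2: Δl = 3.0/cos(-2.2°) = 3.002 m; N'_2 = 182·cos(-2.2°) − 29·3.002 = 94.8; c'Δl = 8.11; W sinα = -7.0
Slice 3: Δl = 2.6/cos6.6° = 2.617 m; N'_3 = 228·cos6.6° − 40·2.617 = 121.8; c'Δl = 7.07; W sinα = 26.2
Slice 4: Δl = 3.1/cos15.7° = 3.220 m; N'_4 = 236·cos15.7° − 5·3.220 = 211.1; c'Δl = 8.69; W sinα = 63.9
Slice 5: Δl = 2.2/cos24.5° = 2.418 m; N'_5 = 123·cos24.5° − 22·2.418 = 58.7; c'Δl = 6.53; W sinα = 51.0
Slice 6: Δl = 3.1/cos34.1° = 3.744 m; N'_6 = 76·cos34.1° − 13·3.744 = 14.3; c'Δl = 10.11; W sinα = 42.6
Σc'Δl = 48.2 kN/m; ΣN' = 538.6 kN/m; ΣW sinα = 164.4 kN/m
Resisting = 48.2 + 538.6·tan20.5° = 48.2 + 201.4 = 249.6 kN/m
FS = 249.6 / 164.4 = 1.518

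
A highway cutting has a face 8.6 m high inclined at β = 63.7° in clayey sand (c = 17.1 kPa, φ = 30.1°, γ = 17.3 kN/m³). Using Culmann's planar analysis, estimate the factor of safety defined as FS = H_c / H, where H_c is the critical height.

FS = 2.13

H_c = (4c/γ) · sinβ cosφ / [1 − cos(β − φ)]
    = (4·17.1/17.3) · sin63.7°·cos30.1° / [1 − cos33.6°]
    = 3.954 · 0.7756 / 0.1671 = 18.35 m
FS = H_c / H = 18.35 / 8.6 = 2.134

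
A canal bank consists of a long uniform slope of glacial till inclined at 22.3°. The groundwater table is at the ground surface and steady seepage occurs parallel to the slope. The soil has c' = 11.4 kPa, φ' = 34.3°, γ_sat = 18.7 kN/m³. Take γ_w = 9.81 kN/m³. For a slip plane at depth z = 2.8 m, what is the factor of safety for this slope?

With seepage parallel to the slope and the water table at the surface, the effective normal stress on the slip plane uses the buoyant unit weight γ' = γ_sat − γ_w while the driving shear stress uses γ_sat:
FS = [c' + γ' z cos²β tanφ'] / [γ_sat z sinβ cosβ]
γ' = 18.7 − 9.81 = 8.89 kN/m³
Numerator = 11.4 + 8.89·2.8·cos²22.3°·tan34.3° = 11.4 + 8.89·2.8·0.8560·0.6822 = 25.935 kPa
Denominator = 18.7·2.8·sin22.3°·cos22.3° = 18.7·2.8·0.3795·0.9252 = 18.382 kPa
FS = 25.935 / 18.382 = 1.411

FS = 1.41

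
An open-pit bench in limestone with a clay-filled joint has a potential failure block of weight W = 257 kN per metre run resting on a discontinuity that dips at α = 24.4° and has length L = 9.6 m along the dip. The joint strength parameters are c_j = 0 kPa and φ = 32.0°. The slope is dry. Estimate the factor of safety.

Resolving the block weight along and normal to the plane and applying the Mohr–Coulomb strength on the joint:
N' = W cosα = 257·cos24.4° = 234.0 kN/m
Driving force T = W sinα = 257·sin24.4° = 106.2 kN/m
Resisting force R = c_j·L + N'·tanφ = 0·9.6 + 234.0·tan32.0° = 0.0 + 146.2 = 146.2 kN/m
FS = R / T = 146.2 / 106.2 = 1.378

FS = 1.38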